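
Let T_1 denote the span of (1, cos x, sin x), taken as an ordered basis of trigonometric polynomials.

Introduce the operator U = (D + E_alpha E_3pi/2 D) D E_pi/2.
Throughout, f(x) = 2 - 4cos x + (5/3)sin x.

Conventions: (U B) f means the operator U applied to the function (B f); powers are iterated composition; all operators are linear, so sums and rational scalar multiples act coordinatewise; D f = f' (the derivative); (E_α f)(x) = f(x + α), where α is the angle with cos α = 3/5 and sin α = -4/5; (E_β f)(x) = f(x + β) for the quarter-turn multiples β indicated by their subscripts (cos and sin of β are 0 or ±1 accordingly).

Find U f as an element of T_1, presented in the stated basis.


the image equals g(x) = (31/15)cos x - (9/5)sin x

E_pi/2 f = 2 + (5/3)cos x + 4sin x
D E_pi/2 f = 4cos x - (5/3)sin x
D (D E_pi/2) f = -(5/3)cos x - 4sin x
D (D E_pi/2) f = -(5/3)cos x - 4sin x
E_3pi/2 D (D E_pi/2) f = 4cos x - (5/3)sin x
E_alpha E_3pi/2 D (D E_pi/2) f = (56/15)cos x + (11/5)sin x
(D + E_alpha E_3pi/2 D) (D E_pi/2) f = (31/15)cos x - (9/5)sin x


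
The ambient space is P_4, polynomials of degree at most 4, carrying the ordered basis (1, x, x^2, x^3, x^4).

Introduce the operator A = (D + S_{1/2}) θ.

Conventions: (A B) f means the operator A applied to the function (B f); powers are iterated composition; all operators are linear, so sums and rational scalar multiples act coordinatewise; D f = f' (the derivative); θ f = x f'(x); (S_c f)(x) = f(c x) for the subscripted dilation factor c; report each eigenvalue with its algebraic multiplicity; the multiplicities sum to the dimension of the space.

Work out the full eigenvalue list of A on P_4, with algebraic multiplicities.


image of 1: 0
image of x: (1/2)x + 1
image of x^2: (1/2)x^2 + 4x
image of x^3: (3/8)x^3 + 9x^2
image of x^4: (1/4)x^4 + 16x^3
the matrix is upper triangular; its diagonal is (0, 1/2, 1/2, 3/8, 1/4)
for a triangular matrix the eigenvalues are the diagonal entries, with algebraic multiplicity their repetition count

λ = 0 (multiplicity 1), λ = 1/4 (multiplicity 1), λ = 3/8 (multiplicity 1), λ = 1/2 (multiplicity 2)


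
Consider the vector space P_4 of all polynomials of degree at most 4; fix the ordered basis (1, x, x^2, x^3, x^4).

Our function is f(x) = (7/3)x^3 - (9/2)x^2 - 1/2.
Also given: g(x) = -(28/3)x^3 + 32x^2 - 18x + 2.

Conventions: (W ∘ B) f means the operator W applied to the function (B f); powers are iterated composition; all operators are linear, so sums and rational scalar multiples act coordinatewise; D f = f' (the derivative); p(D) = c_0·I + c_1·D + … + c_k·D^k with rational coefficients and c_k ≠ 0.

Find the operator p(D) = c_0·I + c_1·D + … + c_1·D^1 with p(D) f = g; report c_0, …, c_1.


p(D) = -4·I + 2·D, i.e. c_0 = -4, c_1 = 2

D^0 f = (7/3)x^3 - (9/2)x^2 - 1/2
D^1 f = 7x^2 - 9x
matching coefficients of g against c_0 f + c_1 Df + … from the top degree down determines the c_i
solution: c_0 = -4, c_1 = 2


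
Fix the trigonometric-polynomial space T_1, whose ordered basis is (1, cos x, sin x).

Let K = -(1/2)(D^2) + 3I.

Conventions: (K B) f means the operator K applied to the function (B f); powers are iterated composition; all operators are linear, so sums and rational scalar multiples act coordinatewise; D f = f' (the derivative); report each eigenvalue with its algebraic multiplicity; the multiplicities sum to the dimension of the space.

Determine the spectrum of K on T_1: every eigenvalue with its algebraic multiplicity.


image of 1: 3
image of cos x: (7/2)cos x
image of sin x: (7/2)sin x
the matrix is diagonal; its diagonal is (3, 7/2, 7/2)
for a triangular matrix the eigenvalues are the diagonal entries, with algebraic multiplicity their repetition count

λ = 3 (multiplicity 1), λ = 7/2 (multiplicity 2)


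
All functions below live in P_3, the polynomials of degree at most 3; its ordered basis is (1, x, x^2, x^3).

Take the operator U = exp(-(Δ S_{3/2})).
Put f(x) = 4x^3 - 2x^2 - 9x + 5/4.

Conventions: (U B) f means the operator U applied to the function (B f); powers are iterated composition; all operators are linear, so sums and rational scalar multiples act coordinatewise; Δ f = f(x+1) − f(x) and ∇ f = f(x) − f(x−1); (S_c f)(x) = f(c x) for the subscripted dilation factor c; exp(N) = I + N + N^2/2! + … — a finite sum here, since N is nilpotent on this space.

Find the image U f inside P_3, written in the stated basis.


the result is g(x) = 4x^3 - (85/2)x^2 + (405/8)x + 235/8

order-1 term: -(81/2)x^2 - (63/2)x + 9/2
order-2 term: (729/8)x + 1107/16
order-3 term: -729/16
the series for exp(-(Δ S_{3/2})) f terminates at order 3
exp(-(Δ S_{3/2})) f = 4x^3 - (85/2)x^2 + (405/8)x + 235/8


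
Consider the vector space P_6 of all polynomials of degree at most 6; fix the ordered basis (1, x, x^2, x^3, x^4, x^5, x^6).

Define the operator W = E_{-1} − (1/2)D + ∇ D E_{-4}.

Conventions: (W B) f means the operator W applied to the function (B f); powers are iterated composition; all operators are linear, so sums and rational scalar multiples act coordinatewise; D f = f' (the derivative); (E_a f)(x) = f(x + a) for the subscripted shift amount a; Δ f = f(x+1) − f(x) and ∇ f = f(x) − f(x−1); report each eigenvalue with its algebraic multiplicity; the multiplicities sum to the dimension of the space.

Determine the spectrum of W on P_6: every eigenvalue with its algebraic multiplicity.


λ = 1 (multiplicity 7)

image of 1: 1
image of x: x - 3/2
image of x^2: x^2 - 3x + 3
image of x^3: x^3 - (9/2)x^2 + 9x - 28
image of x^4: x^4 - 6x^3 + 18x^2 - 112x + 245
image of x^5: x^5 - (15/2)x^4 + 30x^3 - 280x^2 + 1225x - 1846
image of x^6: x^6 - 9x^5 + 45x^4 - 560x^3 + 3675x^2 - 11076x + 12607
the matrix is upper triangular; its diagonal is (1, 1, 1, 1, 1, 1, 1)
for a triangular matrix the eigenvalues are the diagonal entries, with algebraic multiplicity their repetition count


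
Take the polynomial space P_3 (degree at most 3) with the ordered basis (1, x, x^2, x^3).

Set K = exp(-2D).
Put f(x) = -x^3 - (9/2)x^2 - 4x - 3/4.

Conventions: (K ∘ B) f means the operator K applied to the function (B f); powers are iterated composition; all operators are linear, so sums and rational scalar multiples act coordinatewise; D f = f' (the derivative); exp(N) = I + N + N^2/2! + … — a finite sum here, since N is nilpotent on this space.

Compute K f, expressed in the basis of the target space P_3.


order-1 term: 6x^2 + 18x + 8
order-2 term: -12x - 18
order-3 term: 8
the series for exp(-2D) f terminates at order 3
exp(-2D) f = -x^3 + (3/2)x^2 + 2x - 11/4

the result is g(x) = -x^3 + (3/2)x^2 + 2x - 11/4


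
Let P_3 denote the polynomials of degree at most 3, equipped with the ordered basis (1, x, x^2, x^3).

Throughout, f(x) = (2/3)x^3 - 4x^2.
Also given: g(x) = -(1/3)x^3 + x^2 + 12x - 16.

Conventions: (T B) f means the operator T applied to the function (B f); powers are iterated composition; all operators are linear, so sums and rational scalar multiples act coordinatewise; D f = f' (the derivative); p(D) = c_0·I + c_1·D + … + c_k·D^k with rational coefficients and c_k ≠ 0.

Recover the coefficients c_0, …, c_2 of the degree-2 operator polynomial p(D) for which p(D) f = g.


c_0 = -1/2, c_1 = -1/2, c_2 = 2

D^0 f = (2/3)x^3 - 4x^2
D^1 f = 2x^2 - 8x
D^2 f = 4x - 8
matching coefficients of g against c_0 f + c_1 Df + … from the top degree down determines the c_i
solution: c_0 = -1/2, c_1 = -1/2, c_2 = 2


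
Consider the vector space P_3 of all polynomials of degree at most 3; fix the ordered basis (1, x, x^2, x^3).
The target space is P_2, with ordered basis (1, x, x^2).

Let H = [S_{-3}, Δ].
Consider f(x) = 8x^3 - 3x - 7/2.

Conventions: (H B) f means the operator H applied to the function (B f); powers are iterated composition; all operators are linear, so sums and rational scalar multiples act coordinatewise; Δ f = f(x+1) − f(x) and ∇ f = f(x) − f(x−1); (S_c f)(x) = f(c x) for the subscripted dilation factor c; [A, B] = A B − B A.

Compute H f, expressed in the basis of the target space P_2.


the result is g(x) = 864x^2 + 576x + 212

Δ f = 24x^2 + 24x + 5
S_{-3} Δ f = 216x^2 - 72x + 5
S_{-3} f = -216x^3 + 9x - 7/2
Δ S_{-3} f = -648x^2 - 648x - 207
[S_{-3}, Δ] f = 864x^2 + 576x + 212


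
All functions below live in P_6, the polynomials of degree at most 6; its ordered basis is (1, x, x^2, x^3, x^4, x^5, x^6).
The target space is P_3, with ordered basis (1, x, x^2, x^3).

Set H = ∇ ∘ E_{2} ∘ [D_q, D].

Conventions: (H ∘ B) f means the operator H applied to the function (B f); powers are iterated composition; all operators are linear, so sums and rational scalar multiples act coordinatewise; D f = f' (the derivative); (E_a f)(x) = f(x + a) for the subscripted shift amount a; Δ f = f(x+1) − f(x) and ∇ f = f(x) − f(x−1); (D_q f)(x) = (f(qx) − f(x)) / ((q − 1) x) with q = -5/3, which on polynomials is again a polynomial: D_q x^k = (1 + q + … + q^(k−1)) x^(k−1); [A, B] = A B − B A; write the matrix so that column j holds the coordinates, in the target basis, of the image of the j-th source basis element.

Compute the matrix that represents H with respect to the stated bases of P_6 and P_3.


the matrix is [[0, 0, 0, -56/9, 48, -18928/81, 84440/81]; [0, 0, 0, 0, 32, -2704/9, 472864/243]; [0, 0, 0, 0, 0, -2704/27, 33776/27]; [0, 0, 0, 0, 0, 0, 67552/243]] (rows listed top to bottom)

image of 1: 0
image of x: 0
image of x^2: 0
image of x^3: -56/9
image of x^4: 32x + 48
image of x^5: -(2704/27)x^2 - (2704/9)x - 18928/81
image of x^6: (67552/243)x^3 + (33776/27)x^2 + (472864/243)x + 84440/81
each image's coordinates form column j of the matrix


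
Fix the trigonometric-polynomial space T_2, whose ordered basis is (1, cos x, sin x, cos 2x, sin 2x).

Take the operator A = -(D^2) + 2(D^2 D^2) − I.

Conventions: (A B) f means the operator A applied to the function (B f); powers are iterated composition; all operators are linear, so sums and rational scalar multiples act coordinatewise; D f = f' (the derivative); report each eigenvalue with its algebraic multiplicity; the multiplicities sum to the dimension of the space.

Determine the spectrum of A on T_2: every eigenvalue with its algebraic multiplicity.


λ = -1 (multiplicity 1), λ = 2 (multiplicity 2), λ = 35 (multiplicity 2)

image of 1: -1
image of cos x: 2cos x
image of sin x: 2sin x
image of cos 2x: 35cos 2x
image of sin 2x: 35sin 2x
the matrix is diagonal; its diagonal is (-1, 2, 2, 35, 35)
for a triangular matrix the eigenvalues are the diagonal entries, with algebraic multiplicity their repetition count


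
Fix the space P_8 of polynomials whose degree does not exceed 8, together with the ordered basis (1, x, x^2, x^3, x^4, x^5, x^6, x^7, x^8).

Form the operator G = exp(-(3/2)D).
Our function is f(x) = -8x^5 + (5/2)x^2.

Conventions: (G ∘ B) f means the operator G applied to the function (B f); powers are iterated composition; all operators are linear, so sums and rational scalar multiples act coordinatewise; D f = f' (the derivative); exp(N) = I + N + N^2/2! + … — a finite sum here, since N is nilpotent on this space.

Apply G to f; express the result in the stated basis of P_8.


order-1 term: 60x^4 - (15/2)x
order-2 term: -180x^3 + 45/8
order-3 term: 270x^2
order-4 term: -(405/2)x
order-5 term: 243/4
the series for exp(-(3/2)D) f terminates at order 5
exp(-(3/2)D) f = -8x^5 + 60x^4 - 180x^3 + (545/2)x^2 - 210x + 531/8

the image equals g(x) = -8x^5 + 60x^4 - 180x^3 + (545/2)x^2 - 210x + 531/8


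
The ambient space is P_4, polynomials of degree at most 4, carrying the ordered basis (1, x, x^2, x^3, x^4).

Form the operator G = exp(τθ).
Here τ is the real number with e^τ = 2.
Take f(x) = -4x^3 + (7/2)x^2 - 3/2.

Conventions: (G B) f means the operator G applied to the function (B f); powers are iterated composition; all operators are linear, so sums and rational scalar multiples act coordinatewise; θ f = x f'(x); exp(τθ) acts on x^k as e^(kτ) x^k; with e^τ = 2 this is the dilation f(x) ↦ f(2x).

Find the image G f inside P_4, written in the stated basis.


the result is g(x) = -32x^3 + 14x^2 - 3/2

exp(τθ) x^k = e^(kτ) x^k; with e^τ = 2 this sends x^k to 2^k x^k
x^2 ↦ 4 x^2
x^3 ↦ 8 x^3
applying this coordinatewise to f: exp(τθ) f = -32x^3 + 14x^2 - 3/2


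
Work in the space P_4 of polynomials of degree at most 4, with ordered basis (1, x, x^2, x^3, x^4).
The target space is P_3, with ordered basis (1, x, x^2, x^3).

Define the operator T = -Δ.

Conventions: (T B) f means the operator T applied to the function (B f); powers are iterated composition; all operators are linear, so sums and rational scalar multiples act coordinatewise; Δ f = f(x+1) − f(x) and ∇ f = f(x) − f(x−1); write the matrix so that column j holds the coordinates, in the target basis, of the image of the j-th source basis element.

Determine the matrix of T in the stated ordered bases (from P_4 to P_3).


the matrix is [[0, -1, -1, -1, -1]; [0, 0, -2, -3, -4]; [0, 0, 0, -3, -6]; [0, 0, 0, 0, -4]] (rows listed top to bottom)

image of 1: 0
image of x: -1
image of x^2: -2x - 1
image of x^3: -3x^2 - 3x - 1
image of x^4: -4x^3 - 6x^2 - 4x - 1
each image's coordinates form column j of the matrix


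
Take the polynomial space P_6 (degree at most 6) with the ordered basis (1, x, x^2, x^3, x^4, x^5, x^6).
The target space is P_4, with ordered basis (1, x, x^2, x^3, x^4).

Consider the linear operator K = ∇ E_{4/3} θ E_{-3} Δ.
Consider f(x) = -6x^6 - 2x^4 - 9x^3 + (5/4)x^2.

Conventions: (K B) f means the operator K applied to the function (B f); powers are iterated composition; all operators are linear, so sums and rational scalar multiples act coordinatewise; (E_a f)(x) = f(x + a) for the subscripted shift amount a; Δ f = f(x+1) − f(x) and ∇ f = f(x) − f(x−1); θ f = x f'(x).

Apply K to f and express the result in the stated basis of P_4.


Δ f = -36x^5 - 90x^4 - 128x^3 - 129x^2 - (137/2)x - 63/4
E_{-3} Δ f = -36x^5 + 450x^4 - 2288x^3 + 5883x^2 - (15221/2)x + 15771/4
θ E_{-3} Δ f = -180x^5 + 1800x^4 - 6864x^3 + 11766x^2 - (15221/2)x
E_{4/3} (θ E_{-3}) Δ f = -180x^5 + 600x^4 - 464x^3 - (2270/3)x^2 + (24835/18)x - 15386/27
∇ E_{4/3} (θ E_{-3}) Δ f = -900x^4 + 4200x^3 - 6792x^2 + (9536/3)x + 16063/18

g(x) = -900x^4 + 4200x^3 - 6792x^2 + (9536/3)x + 16063/18


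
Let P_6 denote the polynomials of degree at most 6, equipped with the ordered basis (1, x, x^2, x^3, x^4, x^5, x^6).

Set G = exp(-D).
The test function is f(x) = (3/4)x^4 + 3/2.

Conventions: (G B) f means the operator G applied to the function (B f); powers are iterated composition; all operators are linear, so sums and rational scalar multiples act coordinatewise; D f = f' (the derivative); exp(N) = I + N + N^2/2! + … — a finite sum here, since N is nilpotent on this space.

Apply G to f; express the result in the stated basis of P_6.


the result is g(x) = (3/4)x^4 - 3x^3 + (9/2)x^2 - 3x + 9/4

order-1 term: -3x^3
order-2 term: (9/2)x^2
order-3 term: -3x
order-4 term: 3/4
the series for exp(-D) f terminates at order 4
exp(-D) f = (3/4)x^4 - 3x^3 + (9/2)x^2 - 3x + 9/4


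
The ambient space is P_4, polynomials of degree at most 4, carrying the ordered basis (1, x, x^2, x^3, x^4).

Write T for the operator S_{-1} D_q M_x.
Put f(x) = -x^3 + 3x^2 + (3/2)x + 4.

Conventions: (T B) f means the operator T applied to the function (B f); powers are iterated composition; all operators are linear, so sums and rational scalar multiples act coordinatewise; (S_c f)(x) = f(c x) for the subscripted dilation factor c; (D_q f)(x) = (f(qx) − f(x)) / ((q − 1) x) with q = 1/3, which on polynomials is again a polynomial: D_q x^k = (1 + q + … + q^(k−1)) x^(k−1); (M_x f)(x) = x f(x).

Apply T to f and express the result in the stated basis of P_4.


M_x f = -x^4 + 3x^3 + (3/2)x^2 + 4x
D_q M_x f = -(40/27)x^3 + (13/3)x^2 + 2x + 4
S_{-1} D_q M_x f = (40/27)x^3 + (13/3)x^2 - 2x + 4

g(x) = (40/27)x^3 + (13/3)x^2 - 2x + 4


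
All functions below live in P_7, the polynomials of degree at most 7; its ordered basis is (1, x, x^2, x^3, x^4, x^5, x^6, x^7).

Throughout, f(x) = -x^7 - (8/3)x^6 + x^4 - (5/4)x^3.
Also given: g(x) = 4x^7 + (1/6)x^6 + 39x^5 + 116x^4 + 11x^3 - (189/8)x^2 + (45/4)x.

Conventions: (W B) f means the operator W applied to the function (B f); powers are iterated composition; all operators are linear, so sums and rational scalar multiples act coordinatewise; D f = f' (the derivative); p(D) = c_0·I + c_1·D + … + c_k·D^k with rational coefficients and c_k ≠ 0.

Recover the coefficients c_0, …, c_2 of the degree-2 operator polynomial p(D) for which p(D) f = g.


c_0 = -4, c_1 = 3/2, c_2 = -3/2

D^0 f = -x^7 - (8/3)x^6 + x^4 - (5/4)x^3
D^1 f = -7x^6 - 16x^5 + 4x^3 - (15/4)x^2
D^2 f = -42x^5 - 80x^4 + 12x^2 - (15/2)x
matching coefficients of g against c_0 f + c_1 Df + … from the top degree down determines the c_i
solution: c_0 = -4, c_1 = 3/2, c_2 = -3/2


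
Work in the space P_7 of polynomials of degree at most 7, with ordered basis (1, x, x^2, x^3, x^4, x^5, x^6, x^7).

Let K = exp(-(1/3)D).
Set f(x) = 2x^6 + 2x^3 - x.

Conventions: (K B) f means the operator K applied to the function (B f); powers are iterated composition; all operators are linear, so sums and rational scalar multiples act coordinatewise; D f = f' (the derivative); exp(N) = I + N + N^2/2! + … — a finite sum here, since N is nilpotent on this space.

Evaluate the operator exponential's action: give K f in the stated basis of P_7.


the image equals g(x) = 2x^6 - 4x^5 + (10/3)x^4 + (14/27)x^3 - (44/27)x^2 - (31/81)x + 191/729

order-1 term: -4x^5 - 2x^2 + 1/3
order-2 term: (10/3)x^4 + (2/3)x
order-3 term: -(40/27)x^3 - 2/27
order-4 term: (10/27)x^2
order-5 term: -(4/81)x
order-6 term: 2/729
the series for exp(-(1/3)D) f terminates at order 6
exp(-(1/3)D) f = 2x^6 - 4x^5 + (10/3)x^4 + (14/27)x^3 - (44/27)x^2 - (31/81)x + 191/729


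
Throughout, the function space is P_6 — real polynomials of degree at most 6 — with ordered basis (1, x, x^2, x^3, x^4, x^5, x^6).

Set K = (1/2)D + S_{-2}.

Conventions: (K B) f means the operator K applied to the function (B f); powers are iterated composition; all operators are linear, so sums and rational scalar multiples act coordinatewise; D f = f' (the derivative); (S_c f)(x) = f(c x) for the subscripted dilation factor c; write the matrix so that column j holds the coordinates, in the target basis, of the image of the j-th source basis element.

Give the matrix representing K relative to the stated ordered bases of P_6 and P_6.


image of 1: 1
image of x: -2x + 1/2
image of x^2: 4x^2 + x
image of x^3: -8x^3 + (3/2)x^2
image of x^4: 16x^4 + 2x^3
image of x^5: -32x^5 + (5/2)x^4
image of x^6: 64x^6 + 3x^5
each image's coordinates form column j of the matrix

the matrix is [[1, 1/2, 0, 0, 0, 0, 0]; [0, -2, 1, 0, 0, 0, 0]; [0, 0, 4, 3/2, 0, 0, 0]; [0, 0, 0, -8, 2, 0, 0]; [0, 0, 0, 0, 16, 5/2, 0]; [0, 0, 0, 0, 0, -32, 3]; [0, 0, 0, 0, 0, 0, 64]] (rows listed top to bottom)


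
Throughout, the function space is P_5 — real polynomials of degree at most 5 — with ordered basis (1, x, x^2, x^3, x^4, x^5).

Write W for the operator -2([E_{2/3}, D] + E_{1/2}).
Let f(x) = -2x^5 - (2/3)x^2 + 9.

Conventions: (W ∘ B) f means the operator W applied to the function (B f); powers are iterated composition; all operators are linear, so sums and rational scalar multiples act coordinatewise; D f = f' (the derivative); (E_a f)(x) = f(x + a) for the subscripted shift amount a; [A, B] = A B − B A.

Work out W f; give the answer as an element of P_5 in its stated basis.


g(x) = 4x^5 + 10x^4 + 10x^3 + (19/3)x^2 + (31/12)x - 421/24

D f = -10x^4 - (4/3)x
E_{2/3} D f = -10x^4 - (80/3)x^3 - (80/3)x^2 - (356/27)x - 232/81
E_{2/3} f = -2x^5 - (20/3)x^4 - (80/9)x^3 - (178/27)x^2 - (232/81)x + 2051/243
D E_{2/3} f = -10x^4 - (80/3)x^3 - (80/3)x^2 - (356/27)x - 232/81
[E_{2/3}, D] f = 0
E_{1/2} f = -2x^5 - 5x^4 - 5x^3 - (19/6)x^2 - (31/24)x + 421/48
([E_{2/3}, D] + E_{1/2}) f = -2x^5 - 5x^4 - 5x^3 - (19/6)x^2 - (31/24)x + 421/48
(-2([E_{2/3}, D] + E_{1/2})) f = 4x^5 + 10x^4 + 10x^3 + (19/3)x^2 + (31/12)x - 421/24


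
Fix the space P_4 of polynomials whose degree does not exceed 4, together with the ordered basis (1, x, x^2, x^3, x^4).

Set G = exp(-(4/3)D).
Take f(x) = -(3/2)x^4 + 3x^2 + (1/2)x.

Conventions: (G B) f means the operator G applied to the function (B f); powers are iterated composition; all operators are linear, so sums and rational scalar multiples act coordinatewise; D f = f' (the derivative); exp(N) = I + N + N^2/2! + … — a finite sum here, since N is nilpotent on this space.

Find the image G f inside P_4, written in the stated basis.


order-1 term: 8x^3 - 8x - 2/3
order-2 term: -16x^2 + 16/3
order-3 term: (128/9)x
order-4 term: -128/27
the series for exp(-(4/3)D) f terminates at order 4
exp(-(4/3)D) f = -(3/2)x^4 + 8x^3 - 13x^2 + (121/18)x - 2/27

g(x) = -(3/2)x^4 + 8x^3 - 13x^2 + (121/18)x - 2/27


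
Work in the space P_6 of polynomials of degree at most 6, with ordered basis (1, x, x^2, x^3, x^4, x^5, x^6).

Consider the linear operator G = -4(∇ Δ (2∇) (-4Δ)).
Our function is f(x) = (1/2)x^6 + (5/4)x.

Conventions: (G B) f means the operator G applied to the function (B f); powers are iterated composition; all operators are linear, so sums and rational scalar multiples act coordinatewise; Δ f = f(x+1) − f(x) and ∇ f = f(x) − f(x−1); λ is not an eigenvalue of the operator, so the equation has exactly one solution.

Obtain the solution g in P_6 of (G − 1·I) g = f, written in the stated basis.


write g with unknown coordinates in the stated basis and equate coefficients in (G − 1·I) g = f
solving from the highest basis element down gives g = -(1/2)x^6 - 5760x^2 - (5/4)x - 1920
check: G g = -5760x^2 - 1920
so G g − 1·g = (1/2)x^6 + (5/4)x = f ✓

the result is g(x) = -(1/2)x^6 - 5760x^2 - (5/4)x - 1920


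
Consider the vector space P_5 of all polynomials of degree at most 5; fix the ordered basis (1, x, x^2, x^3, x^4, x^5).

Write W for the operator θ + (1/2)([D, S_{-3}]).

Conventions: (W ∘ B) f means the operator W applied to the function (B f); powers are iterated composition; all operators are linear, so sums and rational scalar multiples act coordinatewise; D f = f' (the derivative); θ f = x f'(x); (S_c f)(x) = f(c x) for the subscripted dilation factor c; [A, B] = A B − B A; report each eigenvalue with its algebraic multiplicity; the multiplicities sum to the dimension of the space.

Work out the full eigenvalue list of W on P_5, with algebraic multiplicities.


λ = 0 (multiplicity 1), λ = 1 (multiplicity 1), λ = 2 (multiplicity 1), λ = 3 (multiplicity 1), λ = 4 (multiplicity 1), λ = 5 (multiplicity 1)

image of 1: 0
image of x: x - 2
image of x^2: 2x^2 + 12x
image of x^3: 3x^3 - 54x^2
image of x^4: 4x^4 + 216x^3
image of x^5: 5x^5 - 810x^4
the matrix is upper triangular; its diagonal is (0, 1, 2, 3, 4, 5)
for a triangular matrix the eigenvalues are the diagonal entries, with algebraic multiplicity their repetition count


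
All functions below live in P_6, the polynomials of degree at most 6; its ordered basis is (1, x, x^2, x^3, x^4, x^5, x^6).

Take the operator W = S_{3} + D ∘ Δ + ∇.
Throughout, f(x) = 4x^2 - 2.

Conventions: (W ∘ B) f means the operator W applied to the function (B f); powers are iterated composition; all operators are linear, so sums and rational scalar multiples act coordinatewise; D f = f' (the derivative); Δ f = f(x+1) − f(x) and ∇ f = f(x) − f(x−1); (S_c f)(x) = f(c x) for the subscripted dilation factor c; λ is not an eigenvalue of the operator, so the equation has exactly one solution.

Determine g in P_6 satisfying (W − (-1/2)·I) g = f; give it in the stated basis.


the image equals g(x) = (8/19)x^2 - (32/133)x - 580/399

write g with unknown coordinates in the stated basis and equate coefficients in (W − (-1/2)·I) g = f
solving from the highest basis element down gives g = (8/19)x^2 - (32/133)x - 580/399
check: W g = (72/19)x^2 + (16/133)x - 508/399
so W g − (-1/2)·g = 4x^2 - 2 = f ✓


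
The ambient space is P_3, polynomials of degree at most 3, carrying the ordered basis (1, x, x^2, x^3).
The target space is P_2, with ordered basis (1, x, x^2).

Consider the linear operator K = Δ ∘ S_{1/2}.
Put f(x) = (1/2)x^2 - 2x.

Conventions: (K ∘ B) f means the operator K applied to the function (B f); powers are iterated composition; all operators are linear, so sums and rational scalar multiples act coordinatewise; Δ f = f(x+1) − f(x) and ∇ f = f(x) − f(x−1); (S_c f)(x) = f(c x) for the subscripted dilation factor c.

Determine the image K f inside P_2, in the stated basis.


S_{1/2} f = (1/8)x^2 - x
Δ S_{1/2} f = (1/4)x - 7/8

g(x) = (1/4)x - 7/8


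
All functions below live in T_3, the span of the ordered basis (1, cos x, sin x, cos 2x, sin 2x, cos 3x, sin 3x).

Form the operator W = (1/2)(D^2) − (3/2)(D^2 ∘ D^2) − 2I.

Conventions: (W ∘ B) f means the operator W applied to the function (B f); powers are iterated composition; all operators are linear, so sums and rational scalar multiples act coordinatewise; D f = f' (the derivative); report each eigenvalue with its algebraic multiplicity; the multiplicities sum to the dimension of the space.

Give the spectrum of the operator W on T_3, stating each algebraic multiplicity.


image of 1: -2
image of cos x: -4cos x
image of sin x: -4sin x
image of cos 2x: -28cos 2x
image of sin 2x: -28sin 2x
image of cos 3x: -128cos 3x
image of sin 3x: -128sin 3x
the matrix is diagonal; its diagonal is (-2, -4, -4, -28, -28, -128, -128)
for a triangular matrix the eigenvalues are the diagonal entries, with algebraic multiplicity their repetition count

λ = -128 (multiplicity 2), λ = -28 (multiplicity 2), λ = -4 (multiplicity 2), λ = -2 (multiplicity 1)


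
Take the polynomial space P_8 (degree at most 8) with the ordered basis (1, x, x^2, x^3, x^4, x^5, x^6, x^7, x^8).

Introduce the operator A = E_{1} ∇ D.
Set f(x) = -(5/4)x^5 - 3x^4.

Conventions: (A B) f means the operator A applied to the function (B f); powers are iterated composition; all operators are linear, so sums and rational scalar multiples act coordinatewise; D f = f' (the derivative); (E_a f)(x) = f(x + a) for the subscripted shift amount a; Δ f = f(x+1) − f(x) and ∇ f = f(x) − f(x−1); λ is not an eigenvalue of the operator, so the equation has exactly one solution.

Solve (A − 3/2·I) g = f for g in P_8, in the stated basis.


g(x) = (5/6)x^5 + 2x^4 + (100/9)x^3 + (98/3)x^2 + (644/9)x + 665/9

write g with unknown coordinates in the stated basis and equate coefficients in (A − 3/2·I) g = f
solving from the highest basis element down gives g = (5/6)x^5 + 2x^4 + (100/9)x^3 + (98/3)x^2 + (644/9)x + 665/9
check: A g = (50/3)x^3 + 49x^2 + (322/3)x + 665/6
so A g − 3/2·g = -(5/4)x^5 - 3x^4 = f ✓


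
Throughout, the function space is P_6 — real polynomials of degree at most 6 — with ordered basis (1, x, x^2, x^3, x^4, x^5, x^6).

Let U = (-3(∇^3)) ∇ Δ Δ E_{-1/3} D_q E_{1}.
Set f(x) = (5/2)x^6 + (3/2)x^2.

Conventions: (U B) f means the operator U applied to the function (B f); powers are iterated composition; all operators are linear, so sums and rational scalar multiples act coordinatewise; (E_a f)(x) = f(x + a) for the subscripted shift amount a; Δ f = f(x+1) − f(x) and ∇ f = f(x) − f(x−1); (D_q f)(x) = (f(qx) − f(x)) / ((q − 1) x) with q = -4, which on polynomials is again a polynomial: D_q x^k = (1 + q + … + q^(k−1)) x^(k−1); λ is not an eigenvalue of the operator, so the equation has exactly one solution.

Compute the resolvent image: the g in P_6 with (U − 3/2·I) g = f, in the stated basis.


the image equals g(x) = -(5/3)x^6 - x^2

write g with unknown coordinates in the stated basis and equate coefficients in (U − 3/2·I) g = f
solving from the highest basis element down gives g = -(5/3)x^6 - x^2
check: U g = 0
so U g − 3/2·g = (5/2)x^6 + (3/2)x^2 = f ✓


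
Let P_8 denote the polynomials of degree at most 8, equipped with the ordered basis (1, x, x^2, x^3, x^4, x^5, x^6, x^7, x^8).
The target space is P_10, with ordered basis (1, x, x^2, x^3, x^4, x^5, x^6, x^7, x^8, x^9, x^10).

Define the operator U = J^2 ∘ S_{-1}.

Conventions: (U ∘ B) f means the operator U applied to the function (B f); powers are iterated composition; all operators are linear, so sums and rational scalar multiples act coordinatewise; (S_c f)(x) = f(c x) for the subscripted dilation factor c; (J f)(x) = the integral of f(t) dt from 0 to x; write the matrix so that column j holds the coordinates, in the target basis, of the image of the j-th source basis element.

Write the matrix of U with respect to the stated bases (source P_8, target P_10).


the matrix is [[0, 0, 0, 0, 0, 0, 0, 0, 0]; [0, 0, 0, 0, 0, 0, 0, 0, 0]; [1/2, 0, 0, 0, 0, 0, 0, 0, 0]; [0, -1/6, 0, 0, 0, 0, 0, 0, 0]; [0, 0, 1/12, 0, 0, 0, 0, 0, 0]; [0, 0, 0, -1/20, 0, 0, 0, 0, 0]; [0, 0, 0, 0, 1/30, 0, 0, 0, 0]; [0, 0, 0, 0, 0, -1/42, 0, 0, 0]; [0, 0, 0, 0, 0, 0, 1/56, 0, 0]; [0, 0, 0, 0, 0, 0, 0, -1/72, 0]; [0, 0, 0, 0, 0, 0, 0, 0, 1/90]] (rows listed top to bottom)

image of 1: (1/2)x^2
image of x: -(1/6)x^3
image of x^2: (1/12)x^4
image of x^3: -(1/20)x^5
image of x^4: (1/30)x^6
image of x^5: -(1/42)x^7
image of x^6: (1/56)x^8
image of x^7: -(1/72)x^9
image of x^8: (1/90)x^10
each image's coordinates form column j of the matrix


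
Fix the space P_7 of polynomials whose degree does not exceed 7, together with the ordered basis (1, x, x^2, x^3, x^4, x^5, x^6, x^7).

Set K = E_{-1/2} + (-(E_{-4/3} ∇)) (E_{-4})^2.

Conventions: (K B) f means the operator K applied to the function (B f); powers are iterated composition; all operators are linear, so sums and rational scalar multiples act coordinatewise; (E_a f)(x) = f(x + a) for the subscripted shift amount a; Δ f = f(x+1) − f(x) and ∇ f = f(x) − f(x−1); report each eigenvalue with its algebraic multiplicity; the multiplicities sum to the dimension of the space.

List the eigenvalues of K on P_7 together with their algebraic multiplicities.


λ = 1 (multiplicity 8)

image of 1: 1
image of x: x - 3/2
image of x^2: x^2 - 3x + 239/12
image of x^3: x^3 - (9/2)x^2 + (239/4)x - 6971/24
image of x^4: x^4 - 6x^3 + (239/2)x^2 - (6971/6)x + 1647307/432
image of x^5: x^5 - (15/2)x^4 + (1195/6)x^3 - (34855/12)x^2 + (8236535/432)x - 121800433/2592
image of x^6: x^6 - 9x^5 + (1195/4)x^4 - (34855/6)x^3 + (8236535/144)x^2 - (121800433/432)x + 2884361873/5184
image of x^7: x^7 - (21/2)x^6 + (1673/4)x^5 - (243985/24)x^4 + (57655745/432)x^3 - (852603031/864)x^2 + (20190533111/5184)x - 598173252953/93312
the matrix is upper triangular; its diagonal is (1, 1, 1, 1, 1, 1, 1, 1)
for a triangular matrix the eigenvalues are the diagonal entries, with algebraic multiplicity their repetition count


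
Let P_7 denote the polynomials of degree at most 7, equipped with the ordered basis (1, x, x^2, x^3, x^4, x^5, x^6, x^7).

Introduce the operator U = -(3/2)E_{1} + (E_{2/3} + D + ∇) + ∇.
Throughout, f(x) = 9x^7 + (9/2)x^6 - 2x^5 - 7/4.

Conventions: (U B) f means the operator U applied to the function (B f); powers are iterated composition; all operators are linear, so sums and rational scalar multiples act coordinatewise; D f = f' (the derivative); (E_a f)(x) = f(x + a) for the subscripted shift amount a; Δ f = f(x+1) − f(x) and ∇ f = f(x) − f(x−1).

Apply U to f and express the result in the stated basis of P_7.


E_{1} f = 9x^7 + (135/2)x^6 + 214x^5 + (745/2)x^4 + 385x^3 + (473/2)x^2 + 80x + 39/4
(-(3/2)E_{1}) f = -(27/2)x^7 - (405/4)x^6 - 321x^5 - (2235/4)x^4 - (1155/2)x^3 - (1419/4)x^2 - 120x - 117/8
E_{2/3} f = 9x^7 + (93/2)x^6 + 100x^5 + (350/3)x^4 + 80x^3 + (872/27)x^2 + (64/9)x - 1061/972
D f = 63x^6 + 27x^5 - 10x^4
∇ f = 63x^6 - 162x^5 + (475/2)x^4 - 205x^3 + (203/2)x^2 - 26x + 5/2
(E_{2/3} + D + ∇) f = 9x^7 + (345/2)x^6 - 35x^5 + (2065/6)x^4 - 125x^3 + (7225/54)x^2 - (170/9)x + 1369/972
∇ f = 63x^6 - 162x^5 + (475/2)x^4 - 205x^3 + (203/2)x^2 - 26x + 5/2
(-(3/2)E_{1} + (E_{2/3} + D + ∇) + ∇) f = -(9/2)x^7 + (537/4)x^6 - 518x^5 + (275/12)x^4 - (1815/2)x^3 - (12901/108)x^2 - (1484/9)x - 20833/1944

the result is g(x) = -(9/2)x^7 + (537/4)x^6 - 518x^5 + (275/12)x^4 - (1815/2)x^3 - (12901/108)x^2 - (1484/9)x - 20833/1944


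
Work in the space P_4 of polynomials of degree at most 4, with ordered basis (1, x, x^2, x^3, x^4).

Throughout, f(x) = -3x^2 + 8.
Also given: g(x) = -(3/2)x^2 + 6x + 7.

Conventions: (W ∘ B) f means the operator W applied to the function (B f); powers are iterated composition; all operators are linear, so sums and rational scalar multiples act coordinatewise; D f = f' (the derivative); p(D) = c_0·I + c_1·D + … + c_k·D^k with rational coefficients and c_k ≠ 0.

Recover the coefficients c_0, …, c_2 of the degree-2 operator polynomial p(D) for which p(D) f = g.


c_0 = 1/2, c_1 = -1, c_2 = -1/2

D^0 f = -3x^2 + 8
D^1 f = -6x
D^2 f = -6
matching coefficients of g against c_0 f + c_1 Df + … from the top degree down determines the c_i
solution: c_0 = 1/2, c_1 = -1, c_2 = -1/2


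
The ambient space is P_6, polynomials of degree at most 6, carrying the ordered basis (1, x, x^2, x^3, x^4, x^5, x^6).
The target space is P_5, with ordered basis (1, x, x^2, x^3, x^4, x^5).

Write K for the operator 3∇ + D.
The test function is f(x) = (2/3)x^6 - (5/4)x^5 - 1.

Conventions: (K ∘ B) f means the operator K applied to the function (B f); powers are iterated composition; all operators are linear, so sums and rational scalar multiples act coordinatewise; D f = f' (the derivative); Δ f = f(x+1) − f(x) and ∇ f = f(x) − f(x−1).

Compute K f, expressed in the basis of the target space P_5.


the image equals g(x) = 16x^5 - 55x^4 + (155/2)x^3 - (135/2)x^2 + (123/4)x - 23/4

∇ f = 4x^5 - (65/4)x^4 + (155/6)x^3 - (45/2)x^2 + (41/4)x - 23/12
(3∇) f = 12x^5 - (195/4)x^4 + (155/2)x^3 - (135/2)x^2 + (123/4)x - 23/4
D f = 4x^5 - (25/4)x^4
(3∇ + D) f = 16x^5 - 55x^4 + (155/2)x^3 - (135/2)x^2 + (123/4)x - 23/4


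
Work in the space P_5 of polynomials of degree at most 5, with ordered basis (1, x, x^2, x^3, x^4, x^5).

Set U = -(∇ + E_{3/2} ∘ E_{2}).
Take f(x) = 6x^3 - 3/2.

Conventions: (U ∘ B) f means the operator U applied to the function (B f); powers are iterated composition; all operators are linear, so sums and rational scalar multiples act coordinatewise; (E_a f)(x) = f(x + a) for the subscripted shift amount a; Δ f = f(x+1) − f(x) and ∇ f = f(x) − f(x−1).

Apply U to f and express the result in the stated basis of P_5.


∇ f = 18x^2 - 18x + 6
E_{2} f = 6x^3 + 36x^2 + 72x + 93/2
E_{3/2} E_{2} f = 6x^3 + 63x^2 + (441/2)x + 1023/4
(∇ + E_{3/2} ∘ E_{2}) f = 6x^3 + 81x^2 + (405/2)x + 1047/4
(-(∇ + E_{3/2} ∘ E_{2})) f = -6x^3 - 81x^2 - (405/2)x - 1047/4

the result is g(x) = -6x^3 - 81x^2 - (405/2)x - 1047/4


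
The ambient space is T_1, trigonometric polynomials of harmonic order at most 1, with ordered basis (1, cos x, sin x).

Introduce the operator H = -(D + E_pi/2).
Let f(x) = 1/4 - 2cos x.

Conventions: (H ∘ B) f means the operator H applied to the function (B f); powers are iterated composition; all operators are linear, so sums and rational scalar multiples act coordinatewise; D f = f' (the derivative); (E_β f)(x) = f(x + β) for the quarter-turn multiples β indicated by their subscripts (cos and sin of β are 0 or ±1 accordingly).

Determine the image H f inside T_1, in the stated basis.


the result is g(x) = -1/4 - 4sin x

D f = 2sin x
E_pi/2 f = 1/4 + 2sin x
(D + E_pi/2) f = 1/4 + 4sin x
(-(D + E_pi/2)) f = -1/4 - 4sin x


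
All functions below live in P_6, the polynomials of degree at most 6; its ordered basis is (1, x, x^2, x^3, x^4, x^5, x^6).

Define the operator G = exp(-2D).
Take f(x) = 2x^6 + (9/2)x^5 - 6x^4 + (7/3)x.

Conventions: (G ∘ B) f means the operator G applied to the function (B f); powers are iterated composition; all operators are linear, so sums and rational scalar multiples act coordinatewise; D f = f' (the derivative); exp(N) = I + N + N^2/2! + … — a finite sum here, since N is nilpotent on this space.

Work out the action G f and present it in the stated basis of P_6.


the image equals g(x) = 2x^6 - (39/2)x^5 + 69x^4 - 92x^3 - 24x^2 + (511/3)x - 350/3

order-1 term: -24x^5 - 45x^4 + 48x^3 - 14/3
order-2 term: 120x^4 + 180x^3 - 144x^2
order-3 term: -320x^3 - 360x^2 + 192x
order-4 term: 480x^2 + 360x - 96
order-5 term: -384x - 144
order-6 term: 128
the series for exp(-2D) f terminates at order 6
exp(-2D) f = 2x^6 - (39/2)x^5 + 69x^4 - 92x^3 - 24x^2 + (511/3)x - 350/3


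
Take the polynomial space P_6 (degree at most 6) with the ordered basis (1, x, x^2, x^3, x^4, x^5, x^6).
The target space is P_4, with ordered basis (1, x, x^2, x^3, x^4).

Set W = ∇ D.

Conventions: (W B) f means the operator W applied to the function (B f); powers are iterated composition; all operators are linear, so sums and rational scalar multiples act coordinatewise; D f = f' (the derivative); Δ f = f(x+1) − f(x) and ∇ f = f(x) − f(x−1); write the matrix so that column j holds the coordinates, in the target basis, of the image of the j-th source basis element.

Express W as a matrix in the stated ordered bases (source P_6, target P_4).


the matrix is [[0, 0, 2, -3, 4, -5, 6]; [0, 0, 0, 6, -12, 20, -30]; [0, 0, 0, 0, 12, -30, 60]; [0, 0, 0, 0, 0, 20, -60]; [0, 0, 0, 0, 0, 0, 30]] (rows listed top to bottom)

image of 1: 0
image of x: 0
image of x^2: 2
image of x^3: 6x - 3
image of x^4: 12x^2 - 12x + 4
image of x^5: 20x^3 - 30x^2 + 20x - 5
image of x^6: 30x^4 - 60x^3 + 60x^2 - 30x + 6
each image's coordinates form column j of the matrix


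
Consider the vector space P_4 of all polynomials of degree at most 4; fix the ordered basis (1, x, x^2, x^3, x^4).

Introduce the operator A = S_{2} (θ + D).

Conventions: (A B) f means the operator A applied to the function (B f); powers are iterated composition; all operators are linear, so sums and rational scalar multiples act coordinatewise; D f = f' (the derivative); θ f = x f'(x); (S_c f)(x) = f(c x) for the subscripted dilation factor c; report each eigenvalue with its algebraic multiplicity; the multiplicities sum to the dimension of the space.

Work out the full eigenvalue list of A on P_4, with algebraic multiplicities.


image of 1: 0
image of x: 2x + 1
image of x^2: 8x^2 + 4x
image of x^3: 24x^3 + 12x^2
image of x^4: 64x^4 + 32x^3
the matrix is upper triangular; its diagonal is (0, 2, 8, 24, 64)
for a triangular matrix the eigenvalues are the diagonal entries, with algebraic multiplicity their repetition count

λ = 0 (multiplicity 1), λ = 2 (multiplicity 1), λ = 8 (multiplicity 1), λ = 24 (multiplicity 1), λ = 64 (multiplicity 1)


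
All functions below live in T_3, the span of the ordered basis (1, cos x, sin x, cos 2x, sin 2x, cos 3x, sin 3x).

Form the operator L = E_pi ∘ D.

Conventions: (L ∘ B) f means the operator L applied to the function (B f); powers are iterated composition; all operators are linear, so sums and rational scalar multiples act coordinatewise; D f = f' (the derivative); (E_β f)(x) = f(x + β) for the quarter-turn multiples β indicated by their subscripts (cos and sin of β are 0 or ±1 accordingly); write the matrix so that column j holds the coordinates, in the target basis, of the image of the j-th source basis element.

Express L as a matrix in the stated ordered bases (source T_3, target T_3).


the matrix is [[0, 0, 0, 0, 0, 0, 0]; [0, 0, -1, 0, 0, 0, 0]; [0, 1, 0, 0, 0, 0, 0]; [0, 0, 0, 0, 2, 0, 0]; [0, 0, 0, -2, 0, 0, 0]; [0, 0, 0, 0, 0, 0, -3]; [0, 0, 0, 0, 0, 3, 0]] (rows listed top to bottom)

image of 1: 0
image of cos x: sin x
image of sin x: -cos x
image of cos 2x: -2sin 2x
image of sin 2x: 2cos 2x
image of cos 3x: 3sin 3x
image of sin 3x: -3cos 3x
each image's coordinates form column j of the matrix


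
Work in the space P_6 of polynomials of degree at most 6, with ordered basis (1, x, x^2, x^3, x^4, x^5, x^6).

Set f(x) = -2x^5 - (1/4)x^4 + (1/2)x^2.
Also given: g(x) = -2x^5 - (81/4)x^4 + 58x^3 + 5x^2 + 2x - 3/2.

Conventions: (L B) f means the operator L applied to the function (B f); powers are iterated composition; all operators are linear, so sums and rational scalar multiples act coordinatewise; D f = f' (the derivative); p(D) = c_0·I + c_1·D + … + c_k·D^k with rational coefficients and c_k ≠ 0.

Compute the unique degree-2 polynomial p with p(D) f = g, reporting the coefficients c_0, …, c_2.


p(D) = I + 2·D − (3/2)·D^2, i.e. c_0 = 1, c_1 = 2, c_2 = -3/2

D^0 f = -2x^5 - (1/4)x^4 + (1/2)x^2
D^1 f = -10x^4 - x^3 + x
D^2 f = -40x^3 - 3x^2 + 1
matching coefficients of g against c_0 f + c_1 Df + … from the top degree down determines the c_i
solution: c_0 = 1, c_1 = 2, c_2 = -3/2
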